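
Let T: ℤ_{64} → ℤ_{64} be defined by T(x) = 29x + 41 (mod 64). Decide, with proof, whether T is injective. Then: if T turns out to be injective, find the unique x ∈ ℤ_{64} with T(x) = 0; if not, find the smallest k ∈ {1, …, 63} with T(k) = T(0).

If T(u) = T(v), then 29u ≡ 29v (mod 64). Because gcd(29, 64) = 1, we may cancel 29 to get u ≡ v (mod 64).
So T is injective.
We now compute 29⁻¹ mod 64 explicitly. Euclid's algorithm: 64 = 2·29 + 6, 29 = 4·6 + 5, 6 = 1·5 + 1; back-substituting gives 1 = 53·29 − 24·64, so 29⁻¹ ≡ 53 (mod 64).
Since T is injective, we compute T⁻¹(0): solve 29x + 41 ≡ 0 (mod 64), i.e. 29x ≡ 23 (mod 64).
Multiplying by 29⁻¹ = 53 gives x ≡ 53·23 = 1219 = 19·64 + 3 ≡ 3 (mod 64).
Check: T(3) = 29·3 + 41 = 128 = 2·64 + 0 ≡ 0 (mod 64).

3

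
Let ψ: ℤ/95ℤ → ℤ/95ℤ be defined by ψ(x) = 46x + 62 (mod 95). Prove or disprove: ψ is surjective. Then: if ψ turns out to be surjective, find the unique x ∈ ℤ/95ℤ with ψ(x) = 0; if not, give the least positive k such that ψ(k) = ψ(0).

73

Recall: ψ is surjective if every y in the codomain equals ψ(x) for some x in the domain.
Since gcd(46, 95) = 1, 46 is invertible modulo 95. Euclid's algorithm: 95 = 2·46 + 3, 46 = 15·3 + 1; back-substituting gives 1 = 31·46 − 15·95, so 46⁻¹ ≡ 31 (mod 95).
Then y ↦ 31(y − 62) is a two-sided inverse to ψ, so every y ∈ ℤ/95ℤ has a preimage.
Thus ψ is surjective.
Since ψ is surjective, we find ψ⁻¹(0): we need 46x ≡ 0 − 62 ≡ 33 (mod 95). Using 46⁻¹ = 31: x ≡ 31·33 = 1023 = 10·95 + 73, so x = 73.
Check: ψ(73) = 46·73 + 62 = 3420 = 36·95 + 0 ≡ 0 (mod 95).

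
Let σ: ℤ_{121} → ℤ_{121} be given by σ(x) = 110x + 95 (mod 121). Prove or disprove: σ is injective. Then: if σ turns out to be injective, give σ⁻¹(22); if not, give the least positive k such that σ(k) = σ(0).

By definition, injectivity means: for all a, b in the domain, σ(a) = σ(b) implies a = b.
We have gcd(110, 121) = 11 > 1. Taking a = 0 and b = 11: σ(0) = 95 and σ(11) = 110·11 + 95 = 1305 ≡ 95 (mod 121).
So σ(0) = σ(11) while 0 ≠ 11, thus σ is not injective.
Since σ is not injective, we find the least positive k with σ(k) = σ(0): this means 110k ≡ 0 (mod 121), i.e. 121 ∣ 110k. Since gcd(110, 121) = 11, dividing through by 11 this holds exactly when 11 ∣ 10k, and as gcd(10, 11) = 1, exactly when 11 ∣ k.
The smallest positive such k is 11.

11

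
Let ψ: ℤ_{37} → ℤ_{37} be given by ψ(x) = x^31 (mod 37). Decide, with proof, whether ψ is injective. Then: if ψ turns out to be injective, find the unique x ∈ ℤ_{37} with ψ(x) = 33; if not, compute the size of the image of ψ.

Since 37 is prime, the nonzero elements of ℤ_{37} form a cyclic group of order 36.
As gcd(31, 36) = 1, raising to the 31st power is a bijection on this group: if u^31 ≡ v^31 then (uv^{−1})^31 = 1, and the only element of order dividing gcd(31, 36) = 1 is 1, so u = v.
With ψ(0) = 0 this makes ψ injective on all of ℤ_{37}, hence bijective (finite equal-size domain and codomain). In particular ψ is injective.
Since ψ is injective, we find the preimage of 33. The inverse of x ↦ x^31 on (ℤ_{37})^× is x ↦ x^7, because 31·7 = 217 = 6·36 + 1 ≡ 1 (mod 36) and x^{36} = 1 for x ≠ 0 (Fermat). So ψ⁻¹(33) = 33^7 mod 37.
Repeated squaring mod 37: 33^1 ≡ 33, 33^2 ≡ 33² = 1089 ≡ 16, 33^4 ≡ 16² = 256 ≡ 34. Since 7 = 4 + 2 + 1, 33^7 ≡ 34·16·33: 34·16 = 544 ≡ 26, then 26·33 = 858 ≡ 7. So 33^7 ≡ 7 (mod 37).
Hence ψ⁻¹(33) = 7.

7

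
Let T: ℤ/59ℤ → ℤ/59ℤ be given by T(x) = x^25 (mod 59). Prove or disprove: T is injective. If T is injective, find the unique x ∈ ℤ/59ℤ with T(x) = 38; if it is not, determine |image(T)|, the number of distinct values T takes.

34

Since 59 is prime, the nonzero elements of ℤ/59ℤ form a cyclic group of order 58.
As gcd(25, 58) = 1, raising to the 25th power is a bijection on this group: if x_1^25 ≡ x_2^25 then (x_1x_2^{−1})^25 = 1, and the only element of order dividing gcd(25, 58) = 1 is 1, so x_1 = x_2.
With T(0) = 0 this makes T injective on all of ℤ/59ℤ, hence bijective (finite equal-size domain and codomain). In particular T is injective.
Since T is injective, we find the preimage of 38. The inverse of x ↦ x^25 on (ℤ/59ℤ)^× is x ↦ x^7, because 25·7 = 175 = 3·58 + 1 ≡ 1 (mod 58) and x^{58} = 1 for x ≠ 0 (Fermat). So T⁻¹(38) = 38^7 mod 59.
Repeated squaring mod 59: 38^1 ≡ 38, 38^2 ≡ 38² = 1444 ≡ 28, 38^4 ≡ 28² = 784 ≡ 17. Since 7 = 4 + 2 + 1, 38^7 ≡ 17·28·38: 17·28 = 476 ≡ 4, then 4·38 = 152 ≡ 34. So 38^7 ≡ 34 (mod 59).
Hence T⁻¹(38) = 34.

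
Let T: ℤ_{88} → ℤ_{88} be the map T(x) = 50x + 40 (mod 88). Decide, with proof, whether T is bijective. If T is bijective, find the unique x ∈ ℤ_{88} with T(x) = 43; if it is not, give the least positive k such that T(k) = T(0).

Recall that T is injective when T(u) = T(v) forces u = v.
We have gcd(50, 88) = 2 > 1. Taking u = 0 and v = 44: T(0) = 40 and T(44) = 50·44 + 40 = 2240 ≡ 40 (mod 88).
So T(0) = T(44) while 0 ≠ 44, therefore T is not injective, hence not bijective.
Since T is not bijective, we find the least positive k with T(k) = T(0): this means 50k ≡ 0 (mod 88), i.e. 88 ∣ 50k. Since gcd(50, 88) = 2, dividing through by 2 this holds exactly when 44 ∣ 25k, and as gcd(25, 44) = 1, exactly when 44 ∣ k.
The smallest positive such k is 44.

44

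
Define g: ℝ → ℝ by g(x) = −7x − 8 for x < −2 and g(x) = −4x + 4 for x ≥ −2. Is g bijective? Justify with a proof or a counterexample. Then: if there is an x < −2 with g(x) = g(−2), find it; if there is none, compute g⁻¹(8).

-20/7

Both pieces are strictly decreasing (slopes −7 and −4), so each is injective on its own interval.
The left piece maps (−∞, −2) onto (6, ∞); the right piece maps [−2, ∞) onto (−∞, 12].
These images overlap. In particular g(−2) = 12 (right piece), and solving −7x − 8 = 12 on the left piece gives x = −20/7 < −2.
So g(−20/7) = g(−2) with −20/7 ≠ −2, and g is not injective, hence not bijective. This x = −20/7 is the requested value below −2.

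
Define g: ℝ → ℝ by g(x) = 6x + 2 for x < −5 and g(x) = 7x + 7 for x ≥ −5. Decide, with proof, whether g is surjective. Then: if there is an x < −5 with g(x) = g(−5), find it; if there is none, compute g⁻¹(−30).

Both pieces are strictly increasing (slopes 6 and 7), so each is injective on its own interval.
The left piece maps (−∞, −5) onto (−∞, −28); the right piece maps [−5, ∞) onto [−28, ∞).
These images together cover ℝ, so g is surjective.
Because the two images are disjoint, no x < −5 has g(x) = g(−5), so we compute g⁻¹(−30): −30 lies in (−∞, −28), so solve 6x + 2 = −30: x = (−30 − 2)/6 = −16/3.

-16/3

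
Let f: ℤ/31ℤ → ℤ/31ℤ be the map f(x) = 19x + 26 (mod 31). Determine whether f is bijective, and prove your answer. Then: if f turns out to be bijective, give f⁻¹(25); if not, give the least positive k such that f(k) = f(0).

If f(s) = f(t), then 19s ≡ 19t (mod 31). Because gcd(19, 31) = 1, we may cancel 19 to get s ≡ t (mod 31).
We now compute 19⁻¹ mod 31 explicitly. Euclid's algorithm: 31 = 1·19 + 12, 19 = 1·12 + 7, 12 = 1·7 + 5, 7 = 1·5 + 2, 5 = 2·2 + 1; back-substituting gives 1 = 18·19 − 11·31, so 19⁻¹ ≡ 18 (mod 31).
For any y ∈ ℤ/31ℤ, x = 18(y − 26) mod 31 satisfies f(x) = 19·18(y − 26) + 26 ≡ y (since 19·18 ≡ 1 mod 31). So every y has a preimage.
Hence f is bijective.
Since f is bijective, we find f⁻¹(25): we need 19x ≡ 25 − 26 ≡ 30 (mod 31). Using 19⁻¹ = 18: x ≡ 18·30 = 540 = 17·31 + 13, so x = 13.
Check: f(13) = 19·13 + 26 = 273 = 8·31 + 25 ≡ 25 (mod 31).

13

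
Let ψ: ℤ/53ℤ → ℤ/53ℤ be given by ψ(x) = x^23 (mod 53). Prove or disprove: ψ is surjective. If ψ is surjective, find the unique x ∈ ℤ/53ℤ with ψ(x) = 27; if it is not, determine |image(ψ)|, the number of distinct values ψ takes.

35

Since 53 is prime, the nonzero elements of ℤ/53ℤ form a cyclic group of order 52.
As gcd(23, 52) = 1, raising to the 23rd power is a bijection on this group: if u^23 ≡ v^23 then (uv^{−1})^23 = 1, and the only element of order dividing gcd(23, 52) = 1 is 1, so u = v.
With ψ(0) = 0 this makes ψ injective on all of ℤ/53ℤ, hence bijective (finite equal-size domain and codomain). In particular ψ is surjective.
Since ψ is surjective, we find the preimage of 27. The inverse of x ↦ x^23 on (ℤ/53ℤ)^× is x ↦ x^43, because 23·43 = 989 = 19·52 + 1 ≡ 1 (mod 52) and x^{52} = 1 for x ≠ 0 (Fermat). So ψ⁻¹(27) = 27^43 mod 53.
Repeated squaring mod 53: 27^1 ≡ 27, 27^2 ≡ 27² = 729 ≡ 40, 27^4 ≡ 40² = 1600 ≡ 10, 27^8 ≡ 10² = 100 ≡ 47, 27^16 ≡ 47² = 2209 ≡ 36, 27^32 ≡ 36² = 1296 ≡ 24. Since 43 = 32 + 8 + 2 + 1, 27^43 ≡ 24·47·40·27: 24·47 = 1128 ≡ 15, then 15·40 = 600 ≡ 17, then 17·27 = 459 ≡ 35. So 27^43 ≡ 35 (mod 53).
Hence ψ⁻¹(27) = 35.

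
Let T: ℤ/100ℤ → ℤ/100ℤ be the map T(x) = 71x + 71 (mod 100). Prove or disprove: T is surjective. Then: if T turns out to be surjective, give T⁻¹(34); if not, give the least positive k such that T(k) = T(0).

53

Recall that surjectivity means every element of the codomain has a preimage under T.
Since gcd(71, 100) = 1, 71 is invertible modulo 100. Euclid's algorithm: 100 = 1·71 + 29, 71 = 2·29 + 13, 29 = 2·13 + 3, 13 = 4·3 + 1; back-substituting gives 1 = 31·71 − 22·100, so 71⁻¹ ≡ 31 (mod 100).
For any y ∈ ℤ/100ℤ, x = 31(y − 71) mod 100 satisfies T(x) = 71·31(y − 71) + 71 ≡ y (since 71·31 ≡ 1 mod 100). So every y has a preimage.
Thus T is surjective.
Since T is surjective, we find T⁻¹(34): we need 71x ≡ 34 − 71 ≡ 63 (mod 100). Using 71⁻¹ = 31: x ≡ 31·63 = 1953 = 19·100 + 53, so x = 53.
Check: T(53) = 71·53 + 71 = 3834 = 38·100 + 34 ≡ 34 (mod 100).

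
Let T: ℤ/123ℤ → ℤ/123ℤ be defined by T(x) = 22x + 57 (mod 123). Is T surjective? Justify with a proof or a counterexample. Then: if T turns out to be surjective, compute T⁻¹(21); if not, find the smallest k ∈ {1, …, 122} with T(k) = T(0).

Since gcd(22, 123) = 1, 22 is invertible modulo 123. Euclid's algorithm: 123 = 5·22 + 13, 22 = 1·13 + 9, 13 = 1·9 + 4, 9 = 2·4 + 1; back-substituting gives 1 = 28·22 − 5·123, so 22⁻¹ ≡ 28 (mod 123).
Then y ↦ 28(y − 57) is a two-sided inverse to T, so every y ∈ ℤ/123ℤ has a preimage.
Thus T is surjective.
Since T is surjective, we find T⁻¹(21): we need 22x ≡ 21 − 57 ≡ 87 (mod 123). Using 22⁻¹ = 28: x ≡ 28·87 = 2436 = 19·123 + 99, so x = 99.
Check: T(99) = 22·99 + 57 = 2235 = 18·123 + 21 ≡ 21 (mod 123).

99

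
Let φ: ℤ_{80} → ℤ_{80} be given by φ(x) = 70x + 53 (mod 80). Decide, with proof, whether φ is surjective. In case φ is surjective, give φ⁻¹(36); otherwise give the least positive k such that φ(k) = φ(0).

Since gcd(70, 80) = 10, we have 70x ≡ 0 (mod 10) for all x, so φ(x) ≡ 3 (mod 10).
But 0 ≢ 3 (mod 10), so 0 ∈ ℤ_{80} has no preimage. Thus φ is not surjective.
Since φ is not surjective, we find the least positive k with φ(k) = φ(0): this means 70k ≡ 0 (mod 80), i.e. 80 ∣ 70k. Since gcd(70, 80) = 10, dividing through by 10 this holds exactly when 8 ∣ 7k, and as gcd(7, 8) = 1, exactly when 8 ∣ k.
The smallest positive such k is 8.

8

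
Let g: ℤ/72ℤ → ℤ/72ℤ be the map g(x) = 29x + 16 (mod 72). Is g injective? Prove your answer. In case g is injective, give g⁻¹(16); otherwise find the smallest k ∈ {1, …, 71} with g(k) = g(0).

0

Recall: injectivity means: for all u, v in the domain, g(u) = g(v) implies u = v.
Suppose g(u) = g(v) in ℤ/72ℤ. Then 29u + 16 ≡ 29v + 16 (mod 72), hence 29(u − v) ≡ 0 (mod 72).
Since gcd(29, 72) = 1, 29 is invertible modulo 72, therefore u − v ≡ 0 (mod 72), i.e. u = v.
Hence g is injective.
We now compute 29⁻¹ mod 72 explicitly. Euclid's algorithm: 72 = 2·29 + 14, 29 = 2·14 + 1; back-substituting gives 1 = 5·29 − 2·72, so 29⁻¹ ≡ 5 (mod 72).
Since g is injective, we compute g⁻¹(16): solve 29x + 16 ≡ 16 (mod 72), i.e. 29x ≡ 0 (mod 72).
Multiplying by 29⁻¹ = 5 gives x ≡ 5·0 = 0 ≡ 0 (mod 72).
Check: g(0) = 29·0 + 16 = 16 ≡ 16 (mod 72).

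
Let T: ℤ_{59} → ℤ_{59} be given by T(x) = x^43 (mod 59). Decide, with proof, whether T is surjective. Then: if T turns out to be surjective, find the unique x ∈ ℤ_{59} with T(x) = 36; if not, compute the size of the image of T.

29

Since 59 is prime, the nonzero elements of ℤ_{59} form a cyclic group of order 58.
As gcd(43, 58) = 1, raising to the 43rd power is a bijection on this group: if x_1^43 ≡ x_2^43 then (x_1x_2^{−1})^43 = 1, and the only element of order dividing gcd(43, 58) = 1 is 1, so x_1 = x_2.
With T(0) = 0 this makes T injective on all of ℤ_{59}, hence bijective (finite equal-size domain and codomain). In particular T is surjective.
Since T is surjective, we find the preimage of 36. The inverse of x ↦ x^43 on (ℤ_{59})^× is x ↦ x^27, because 43·27 = 1161 = 20·58 + 1 ≡ 1 (mod 58) and x^{58} = 1 for x ≠ 0 (Fermat). So T⁻¹(36) = 36^27 mod 59.
Repeated squaring mod 59: 36^1 ≡ 36, 36^2 ≡ 36² = 1296 ≡ 57, 36^4 ≡ 57² = 3249 ≡ 4, 36^8 ≡ 4² = 16, 36^16 ≡ 16² = 256 ≡ 20. Since 27 = 16 + 8 + 2 + 1, 36^27 ≡ 20·16·57·36: 20·16 = 320 ≡ 25, then 25·57 = 1425 ≡ 9, then 9·36 = 324 ≡ 29. So 36^27 ≡ 29 (mod 59).
Hence T⁻¹(36) = 29.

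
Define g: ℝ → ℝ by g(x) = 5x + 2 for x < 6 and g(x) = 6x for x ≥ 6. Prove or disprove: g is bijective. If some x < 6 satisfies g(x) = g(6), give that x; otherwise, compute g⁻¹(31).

29/5

Both pieces are strictly increasing (slopes 5 and 6), so each is injective on its own interval.
The left piece maps (−∞, 6) onto (−∞, 32); the right piece maps [6, ∞) onto [36, ∞).
The images leave a gap (32 has no preimage), so g is not surjective, hence not bijective.
Because the two images are disjoint, no x < 6 has g(x) = g(6), so we compute g⁻¹(31): 31 lies in (−∞, 32), so solve 5x + 2 = 31: x = (31 − 2)/5 = 29/5.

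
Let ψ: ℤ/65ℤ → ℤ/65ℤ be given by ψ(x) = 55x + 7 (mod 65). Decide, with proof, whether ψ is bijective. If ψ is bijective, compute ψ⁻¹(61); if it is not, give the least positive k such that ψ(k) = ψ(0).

We have gcd(55, 65) = 5 > 1. Taking u = 0 and v = 13: ψ(0) = 7 and ψ(13) = 55·13 + 7 = 722 ≡ 7 (mod 65).
So ψ(0) = ψ(13) while 0 ≠ 13, hence ψ is not injective, hence not bijective.
Since ψ is not bijective, we find the least positive k with ψ(k) = ψ(0): this means 55k ≡ 0 (mod 65), i.e. 65 ∣ 55k. Since gcd(55, 65) = 5, dividing through by 5 this holds exactly when 13 ∣ 11k, and as gcd(11, 13) = 1, exactly when 13 ∣ k.
The smallest positive such k is 13.

13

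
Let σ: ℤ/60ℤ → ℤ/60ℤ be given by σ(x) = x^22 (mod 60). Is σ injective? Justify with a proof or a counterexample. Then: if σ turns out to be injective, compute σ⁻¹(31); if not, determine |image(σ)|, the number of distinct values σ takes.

σ(2): Repeated squaring mod 60: 2^1 ≡ 2, 2^2 ≡ 2² = 4, 2^4 ≡ 4² = 16, 2^8 ≡ 16² = 256 ≡ 16, 2^16 ≡ 16² = 256 ≡ 16. Since 22 = 16 + 4 + 2, 2^22 ≡ 16·16·4: 16·16 = 256 ≡ 16, then 16·4 = 64 ≡ 4. So 2^22 ≡ 4 (mod 60).
σ(8): Repeated squaring mod 60: 8^1 ≡ 8, 8^2 ≡ 8² = 64 ≡ 4, 8^4 ≡ 4² = 16, 8^8 ≡ 16² = 256 ≡ 16, 8^16 ≡ 16² = 256 ≡ 16. Since 22 = 16 + 4 + 2, 8^22 ≡ 16·16·4: 16·16 = 256 ≡ 16, then 16·4 = 64 ≡ 4. So 8^22 ≡ 4 (mod 60).
So σ(2) = σ(8) = 4 while 2 ≠ 8, therefore σ is not injective.
Since σ is not injective, we determine |image(σ)|. Computing x^22 mod 60 for each x (by repeated squaring, reducing mod 60 at every step), the values σ(0), σ(1), …, σ(59) are: 0, 1, 4, 9, 16, 25, 36, 49, 4, 21, 40, 1, 24, 49, 16, 45, 16, 49, 24, 1, 40, 21, 4, 49, 36, 25, 16, 9, 4, 1, 0, 1, 4, 9, 16, 25, 36, 49, 4, 21, 40, 1, 24, 49, 16, 45, 16, 49, 24, 1, 40, 21, 4, 49, 36, 25, 16, 9, 4, 1.
The distinct values are {0, 1, 4, 9, 16, 21, 24, 25, 36, 40, 45, 49}; there are 12 of them.

12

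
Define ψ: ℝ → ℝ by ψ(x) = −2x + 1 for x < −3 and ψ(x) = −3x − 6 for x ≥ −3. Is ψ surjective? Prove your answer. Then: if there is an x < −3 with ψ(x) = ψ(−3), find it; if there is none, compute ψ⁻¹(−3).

Both pieces are strictly decreasing (slopes −2 and −3), so each is injective on its own interval.
The left piece maps (−∞, −3) onto (7, ∞); the right piece maps [−3, ∞) onto (−∞, 3].
The union (7, ∞) ∪ (−∞, 3] omits the interval between 7 and 3; in particular 7 has no preimage. So ψ is not surjective.
Because the two images are disjoint, no x < −3 has ψ(x) = ψ(−3), so we compute ψ⁻¹(−3): −3 lies in (−∞, 3], so solve −3x − 6 = −3: x = (−3 + 6)/(−3) = −1.

-1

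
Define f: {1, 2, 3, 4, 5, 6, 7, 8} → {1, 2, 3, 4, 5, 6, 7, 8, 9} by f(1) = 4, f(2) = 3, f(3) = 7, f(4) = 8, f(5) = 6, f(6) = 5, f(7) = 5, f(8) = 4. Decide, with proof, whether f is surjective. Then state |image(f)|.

No element maps to 1, so f is not surjective.
The image of f is {3, 4, 5, 6, 7, 8}, which has 6 elements.

6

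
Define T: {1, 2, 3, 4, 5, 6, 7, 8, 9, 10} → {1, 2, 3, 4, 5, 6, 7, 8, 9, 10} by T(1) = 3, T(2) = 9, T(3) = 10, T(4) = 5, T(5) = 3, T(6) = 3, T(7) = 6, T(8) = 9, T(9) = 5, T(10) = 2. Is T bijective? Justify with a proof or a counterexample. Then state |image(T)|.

6

T(1) = 3 = T(5) with 1 ≠ 5, so T is not injective, hence not bijective.
The image of T is {2, 3, 5, 6, 9, 10}, which has 6 elements.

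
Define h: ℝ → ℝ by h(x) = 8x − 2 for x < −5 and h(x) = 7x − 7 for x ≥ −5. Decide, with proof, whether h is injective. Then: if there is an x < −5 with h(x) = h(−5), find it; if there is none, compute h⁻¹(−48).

-23/4

Both pieces are strictly increasing (slopes 8 and 7), so each is injective on its own interval.
The left piece maps (−∞, −5) onto (−∞, −42); the right piece maps [−5, ∞) onto [−42, ∞).
These images are disjoint, so no value is attained by both pieces. Hence h is injective.
Because the two images are disjoint, no x < −5 has h(x) = h(−5), so we compute h⁻¹(−48): −48 lies in (−∞, −42), so solve 8x − 2 = −48: x = (−48 + 2)/8 = −23/4.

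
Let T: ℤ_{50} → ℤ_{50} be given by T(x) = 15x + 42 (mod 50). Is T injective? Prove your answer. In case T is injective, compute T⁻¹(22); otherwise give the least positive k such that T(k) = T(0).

By definition, T is injective when T(a) = T(b) forces a = b.
We have gcd(15, 50) = 5 > 1. Taking a = 0 and b = 10: T(0) = 42 and T(10) = 15·10 + 42 = 192 ≡ 42 (mod 50).
So T(0) = T(10) while 0 ≠ 10, thus T is not injective.
Since T is not injective, we find the least positive k with T(k) = T(0): this means 15k ≡ 0 (mod 50), i.e. 50 ∣ 15k. Since gcd(15, 50) = 5, dividing through by 5 this holds exactly when 10 ∣ 3k, and as gcd(3, 10) = 1, exactly when 10 ∣ k.
The smallest positive such k is 10.

10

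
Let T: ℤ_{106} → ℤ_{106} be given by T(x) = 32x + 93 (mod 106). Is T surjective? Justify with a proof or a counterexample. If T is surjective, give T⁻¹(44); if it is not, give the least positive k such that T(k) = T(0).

53

Recall: surjectivity means every element of the codomain has a preimage under T.
Since gcd(32, 106) = 2, we have 32x ≡ 0 (mod 2) for all x, so T(x) ≡ 1 (mod 2).
But 0 ≢ 1 (mod 2), so 0 ∈ ℤ_{106} has no preimage. So T is not surjective.
Since T is not surjective, we find the least positive k with T(k) = T(0): this means 32k ≡ 0 (mod 106), i.e. 106 ∣ 32k. Since gcd(32, 106) = 2, dividing through by 2 this holds exactly when 53 ∣ 16k, and as gcd(16, 53) = 1, exactly when 53 ∣ k.
The smallest positive such k is 53.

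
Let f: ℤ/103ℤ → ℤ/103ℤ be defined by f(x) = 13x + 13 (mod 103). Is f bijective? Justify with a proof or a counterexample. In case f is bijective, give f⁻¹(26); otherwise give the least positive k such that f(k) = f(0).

1

If f(x_1) = f(x_2), then 13x_1 ≡ 13x_2 (mod 103). Because gcd(13, 103) = 1, we may cancel 13 to get x_1 ≡ x_2 (mod 103).
We now compute 13⁻¹ mod 103 explicitly. Euclid's algorithm: 103 = 7·13 + 12, 13 = 1·12 + 1; back-substituting gives 1 = 8·13 − 1·103, so 13⁻¹ ≡ 8 (mod 103).
For any y ∈ ℤ/103ℤ, x = 8(y − 13) mod 103 satisfies f(x) = 13·8(y − 13) + 13 ≡ y (since 13·8 ≡ 1 mod 103). So every y has a preimage.
Thus f is bijective.
Since f is bijective, we find f⁻¹(26): we need 13x ≡ 26 − 13 ≡ 13 (mod 103). Using 13⁻¹ = 8: x ≡ 8·13 = 104 = 1·103 + 1, so x = 1.
Check: f(1) = 13·1 + 13 = 26 ≡ 26 (mod 103).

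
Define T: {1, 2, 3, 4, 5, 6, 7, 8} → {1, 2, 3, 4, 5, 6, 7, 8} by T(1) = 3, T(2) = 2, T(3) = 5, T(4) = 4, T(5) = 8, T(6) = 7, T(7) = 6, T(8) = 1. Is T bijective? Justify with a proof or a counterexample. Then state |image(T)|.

8

The values 3, 2, 5, 4, 8, 7, 6, 1 are a permutation of {1, 2, 3, 4, 5, 6, 7, 8}: each element appears exactly once.
So T is injective and surjective, hence bijective.
The image of T is {1, 2, 3, 4, 5, 6, 7, 8}, which has 8 elements.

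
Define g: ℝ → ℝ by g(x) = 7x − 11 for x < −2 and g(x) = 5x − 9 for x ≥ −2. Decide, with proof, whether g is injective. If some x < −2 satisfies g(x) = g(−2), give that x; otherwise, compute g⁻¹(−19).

Both pieces are strictly increasing (slopes 7 and 5), so each is injective on its own interval.
The left piece maps (−∞, −2) onto (−∞, −25); the right piece maps [−2, ∞) onto [−19, ∞).
These images are disjoint, so no value is attained by both pieces. Therefore g is injective.
Because the two images are disjoint, no x < −2 has g(x) = g(−2), so we compute g⁻¹(−19): −19 lies in [−19, ∞), so solve 5x − 9 = −19: x = (−19 + 9)/5 = −2.

-2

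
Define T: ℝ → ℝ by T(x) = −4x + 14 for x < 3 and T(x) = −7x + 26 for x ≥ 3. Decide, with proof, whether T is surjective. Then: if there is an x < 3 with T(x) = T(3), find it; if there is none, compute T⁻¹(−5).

9/4

Both pieces are strictly decreasing (slopes −4 and −7), so each is injective on its own interval.
The left piece maps (−∞, 3) onto (2, ∞); the right piece maps [3, ∞) onto (−∞, 5].
The union (2, ∞) ∪ (−∞, 5] covers ℝ, so T is surjective.
For the follow-up: the images overlap, so an x < 3 with T(x) = T(3) exists. T(3) = 5; solving −4x + 14 = 5 for x < 3 gives x = (5 − 14)/(−4) = 9/4.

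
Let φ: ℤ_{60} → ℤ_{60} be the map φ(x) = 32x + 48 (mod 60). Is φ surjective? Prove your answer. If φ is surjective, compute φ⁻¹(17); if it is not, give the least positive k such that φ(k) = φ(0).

15

Since gcd(32, 60) = 4, we have 32x ≡ 0 (mod 4) for all x, so φ(x) ≡ 0 (mod 4).
But 1 ≢ 0 (mod 4), so 1 ∈ ℤ_{60} has no preimage. Therefore φ is not surjective.
Since φ is not surjective, we find the least positive k with φ(k) = φ(0): this means 32k ≡ 0 (mod 60), i.e. 60 ∣ 32k. Since gcd(32, 60) = 4, dividing through by 4 this holds exactly when 15 ∣ 8k, and as gcd(8, 15) = 1, exactly when 15 ∣ k.
The smallest positive such k is 15.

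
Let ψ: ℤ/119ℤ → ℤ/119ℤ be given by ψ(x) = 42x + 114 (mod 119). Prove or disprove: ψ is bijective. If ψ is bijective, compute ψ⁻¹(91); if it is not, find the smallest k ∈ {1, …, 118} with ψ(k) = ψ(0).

Recall that ψ is injective if ψ(a) = ψ(b) implies a = b.
We have gcd(42, 119) = 7 > 1. Taking a = 0 and b = 17: ψ(0) = 114 and ψ(17) = 42·17 + 114 = 828 ≡ 114 (mod 119).
So ψ(0) = ψ(17) while 0 ≠ 17, thus ψ is not injective, hence not bijective.
Since ψ is not bijective, we find the least positive k with ψ(k) = ψ(0): this means 42k ≡ 0 (mod 119), i.e. 119 ∣ 42k. Since gcd(42, 119) = 7, dividing through by 7 this holds exactly when 17 ∣ 6k, and as gcd(6, 17) = 1, exactly when 17 ∣ k.
The smallest positive such k is 17.

17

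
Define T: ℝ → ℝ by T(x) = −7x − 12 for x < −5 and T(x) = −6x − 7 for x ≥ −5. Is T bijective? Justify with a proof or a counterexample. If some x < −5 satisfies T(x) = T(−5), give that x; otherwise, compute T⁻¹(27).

-39/7

Both pieces are strictly decreasing (slopes −7 and −6), so each is injective on its own interval.
The left piece maps (−∞, −5) onto (23, ∞); the right piece maps [−5, ∞) onto (−∞, 23].
Since 23 = 23, the images partition ℝ: T is injective and surjective, hence bijective.
Because the two images are disjoint, no x < −5 has T(x) = T(−5), so we compute T⁻¹(27): 27 lies in (23, ∞), so solve −7x − 12 = 27: x = (27 + 12)/(−7) = −39/7.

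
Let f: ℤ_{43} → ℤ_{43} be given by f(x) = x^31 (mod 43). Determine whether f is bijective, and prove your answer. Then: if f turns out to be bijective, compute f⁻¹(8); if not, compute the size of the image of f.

Since 43 is prime, the nonzero elements of ℤ_{43} form a cyclic group of order 42.
As gcd(31, 42) = 1, raising to the 31st power is a bijection on this group: if a^31 ≡ b^31 then (ab^{−1})^31 = 1, and the only element of order dividing gcd(31, 42) = 1 is 1, so a = b.
With f(0) = 0 this makes f injective on all of ℤ_{43}, hence bijective (finite equal-size domain and codomain). In particular f is bijective.
Since f is bijective, we find the preimage of 8. The inverse of x ↦ x^31 on (ℤ_{43})^× is x ↦ x^19, because 31·19 = 589 = 14·42 + 1 ≡ 1 (mod 42) and x^{42} = 1 for x ≠ 0 (Fermat). So f⁻¹(8) = 8^19 mod 43.
Repeated squaring mod 43: 8^1 ≡ 8, 8^2 ≡ 8² = 64 ≡ 21, 8^4 ≡ 21² = 441 ≡ 11, 8^8 ≡ 11² = 121 ≡ 35, 8^16 ≡ 35² = 1225 ≡ 21. Since 19 = 16 + 2 + 1, 8^19 ≡ 21·21·8: 21·21 = 441 ≡ 11, then 11·8 = 88 ≡ 2. So 8^19 ≡ 2 (mod 43).
Hence f⁻¹(8) = 2.

2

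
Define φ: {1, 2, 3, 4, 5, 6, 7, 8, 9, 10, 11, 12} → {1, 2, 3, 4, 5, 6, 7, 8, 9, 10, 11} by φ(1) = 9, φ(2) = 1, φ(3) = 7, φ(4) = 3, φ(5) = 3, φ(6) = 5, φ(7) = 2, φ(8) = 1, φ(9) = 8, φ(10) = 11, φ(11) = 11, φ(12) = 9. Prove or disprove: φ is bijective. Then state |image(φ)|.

φ(4) = 3 = φ(5) with 4 ≠ 5, so φ is not injective, hence not bijective.
The image of φ is {1, 2, 3, 5, 7, 8, 9, 11}, which has 8 elements.

8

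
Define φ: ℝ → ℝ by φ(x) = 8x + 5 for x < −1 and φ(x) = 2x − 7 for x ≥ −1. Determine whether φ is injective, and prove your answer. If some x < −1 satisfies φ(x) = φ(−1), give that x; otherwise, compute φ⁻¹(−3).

Both pieces are strictly increasing (slopes 8 and 2), so each is injective on its own interval.
The left piece maps (−∞, −1) onto (−∞, −3); the right piece maps [−1, ∞) onto [−9, ∞).
These images overlap. In particular φ(−1) = −9 (right piece), and solving 8x + 5 = −9 on the left piece gives x = −7/4 < −1.
So φ(−7/4) = φ(−1) with −7/4 ≠ −1, and φ is not injective. This x = −7/4 is the requested value below −1.

-7/4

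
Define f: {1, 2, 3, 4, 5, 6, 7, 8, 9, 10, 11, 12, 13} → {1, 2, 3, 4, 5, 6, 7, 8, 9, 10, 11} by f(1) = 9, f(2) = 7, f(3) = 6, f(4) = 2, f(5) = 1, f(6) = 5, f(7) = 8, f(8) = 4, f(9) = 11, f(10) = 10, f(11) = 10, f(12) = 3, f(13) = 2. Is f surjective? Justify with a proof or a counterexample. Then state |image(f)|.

Every element of the codomain has a preimage: 1 = f(5), 2 = f(4), 3 = f(12), 4 = f(8), 5 = f(6), 6 = f(3), 7 = f(2), 8 = f(7), 9 = f(1), 10 = f(10), 11 = f(9).
Thus f is surjective.
The image of f is {1, 2, 3, 4, 5, 6, 7, 8, 9, 10, 11}, which has 11 elements.

11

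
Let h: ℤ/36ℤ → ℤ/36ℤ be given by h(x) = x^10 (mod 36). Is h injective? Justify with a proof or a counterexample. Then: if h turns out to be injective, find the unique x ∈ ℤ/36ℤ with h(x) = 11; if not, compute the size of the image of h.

h(0) = 0^10 = 0.
h(6): Repeated squaring mod 36: 6^1 ≡ 6, 6^2 ≡ 6² = 36 ≡ 0, 6^4 ≡ 0² = 0, 6^8 ≡ 0² = 0. Since 10 = 8 + 2, 6^10 ≡ 0·0: 0·0 = 0. So 6^10 ≡ 0 (mod 36).
So h(0) = h(6) = 0 while 0 ≠ 6, hence h is not injective.
Since h is not injective, we determine |image(h)|. Computing x^10 mod 36 for each x (by repeated squaring, reducing mod 36 at every step), the values h(0), h(1), …, h(35) are: 0, 1, 16, 9, 4, 13, 0, 25, 28, 9, 28, 25, 0, 13, 4, 9, 16, 1, 0, 1, 16, 9, 4, 13, 0, 25, 28, 9, 28, 25, 0, 13, 4, 9, 16, 1.
The distinct values are {0, 1, 4, 9, 13, 16, 25, 28}; there are 8 of them.

8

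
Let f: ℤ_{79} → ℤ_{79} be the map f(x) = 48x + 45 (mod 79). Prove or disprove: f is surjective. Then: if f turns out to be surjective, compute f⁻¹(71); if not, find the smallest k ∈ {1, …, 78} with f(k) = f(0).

By definition, f is surjective if every y in the codomain equals f(x) for some x in the domain.
Since gcd(48, 79) = 1, 48 is invertible modulo 79. Euclid's algorithm: 79 = 1·48 + 31, 48 = 1·31 + 17, 31 = 1·17 + 14, 17 = 1·14 + 3, 14 = 4·3 + 2, 3 = 1·2 + 1; back-substituting gives 1 = 28·48 − 17·79, so 48⁻¹ ≡ 28 (mod 79).
For any y ∈ ℤ_{79}, x = 28(y − 45) mod 79 satisfies f(x) = 48·28(y − 45) + 45 ≡ y (since 48·28 ≡ 1 mod 79). So every y has a preimage.
Hence f is surjective.
Since f is surjective, we find f⁻¹(71): we need 48x ≡ 71 − 45 ≡ 26 (mod 79). Using 48⁻¹ = 28: x ≡ 28·26 = 728 = 9·79 + 17, so x = 17.
Check: f(17) = 48·17 + 45 = 861 = 10·79 + 71 ≡ 71 (mod 79).

17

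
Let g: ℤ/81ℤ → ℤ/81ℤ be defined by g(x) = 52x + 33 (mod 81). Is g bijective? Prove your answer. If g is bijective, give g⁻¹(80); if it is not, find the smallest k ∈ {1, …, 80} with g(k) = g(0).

Recall: g is injective if g(x_1) = g(x_2) implies x_1 = x_2.
If g(x_1) = g(x_2), then 52x_1 ≡ 52x_2 (mod 81). Because gcd(52, 81) = 1, we may cancel 52 to get x_1 ≡ x_2 (mod 81).
We now compute 52⁻¹ mod 81 explicitly. Euclid's algorithm: 81 = 1·52 + 29, 52 = 1·29 + 23, 29 = 1·23 + 6, 23 = 3·6 + 5, 6 = 1·5 + 1; back-substituting gives 1 = 67·52 − 43·81, so 52⁻¹ ≡ 67 (mod 81).
Then y ↦ 67(y − 33) is a two-sided inverse to g, so every y ∈ ℤ/81ℤ has a preimage.
Hence g is bijective.
Since g is bijective, we find g⁻¹(80): we need 52x ≡ 80 − 33 ≡ 47 (mod 81). Using 52⁻¹ = 67: x ≡ 67·47 = 3149 = 38·81 + 71, so x = 71.
Check: g(71) = 52·71 + 33 = 3725 = 45·81 + 80 ≡ 80 (mod 81).

71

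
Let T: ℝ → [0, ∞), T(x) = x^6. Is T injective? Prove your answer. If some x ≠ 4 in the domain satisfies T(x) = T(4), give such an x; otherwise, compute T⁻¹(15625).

T(4) = 4096 = (−4)^6 = T(−4) (since 6 is even), with 4 ≠ −4. So T is not injective.
For the follow-up, such an x exists: taking x = −4 ∈ ℝ gives T(−4) = 4096 = T(4) with −4 ≠ 4.

-4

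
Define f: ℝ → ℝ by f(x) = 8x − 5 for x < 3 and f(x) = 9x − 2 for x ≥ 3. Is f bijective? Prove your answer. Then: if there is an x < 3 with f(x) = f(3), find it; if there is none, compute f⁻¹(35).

37/9

Both pieces are strictly increasing (slopes 8 and 9), so each is injective on its own interval.
The left piece maps (−∞, 3) onto (−∞, 19); the right piece maps [3, ∞) onto [25, ∞).
The images leave a gap (19 has no preimage), so f is not surjective, hence not bijective.
Because the two images are disjoint, no x < 3 has f(x) = f(3), so we compute f⁻¹(35): 35 lies in [25, ∞), so solve 9x − 2 = 35: x = (35 + 2)/9 = 37/9.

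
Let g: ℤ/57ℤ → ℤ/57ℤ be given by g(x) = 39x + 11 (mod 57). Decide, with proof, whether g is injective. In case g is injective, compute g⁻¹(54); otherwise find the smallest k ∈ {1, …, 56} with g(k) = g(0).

We have gcd(39, 57) = 3 > 1. Taking u = 0 and v = 19: g(0) = 11 and g(19) = 39·19 + 11 = 752 ≡ 11 (mod 57).
So g(0) = g(19) while 0 ≠ 19, so g is not injective.
Since g is not injective, we find the least positive k with g(k) = g(0): this means 39k ≡ 0 (mod 57), i.e. 57 ∣ 39k. Since gcd(39, 57) = 3, dividing through by 3 this holds exactly when 19 ∣ 13k, and as gcd(13, 19) = 1, exactly when 19 ∣ k.
The smallest positive such k is 19.

19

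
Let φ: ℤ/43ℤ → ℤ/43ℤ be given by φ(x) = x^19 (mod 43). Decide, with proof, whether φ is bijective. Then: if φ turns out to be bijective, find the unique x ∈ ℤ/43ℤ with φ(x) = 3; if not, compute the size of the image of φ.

Since 43 is prime, the nonzero elements of ℤ/43ℤ form a cyclic group of order 42.
As gcd(19, 42) = 1, raising to the 19th power is a bijection on this group: if x_1^19 ≡ x_2^19 then (x_1x_2^{−1})^19 = 1, and the only element of order dividing gcd(19, 42) = 1 is 1, so x_1 = x_2.
With φ(0) = 0 this makes φ injective on all of ℤ/43ℤ, hence bijective (finite equal-size domain and codomain). In particular φ is bijective.
Since φ is bijective, we find the preimage of 3. The inverse of x ↦ x^19 on (ℤ/43ℤ)^× is x ↦ x^31, because 19·31 = 589 = 14·42 + 1 ≡ 1 (mod 42) and x^{42} = 1 for x ≠ 0 (Fermat). So φ⁻¹(3) = 3^31 mod 43.
Repeated squaring mod 43: 3^1 ≡ 3, 3^2 ≡ 3² = 9, 3^4 ≡ 9² = 81 ≡ 38, 3^8 ≡ 38² = 1444 ≡ 25, 3^16 ≡ 25² = 625 ≡ 23. Since 31 = 16 + 8 + 4 + 2 + 1, 3^31 ≡ 23·25·38·9·3: 23·25 = 575 ≡ 16, then 16·38 = 608 ≡ 6, then 6·9 = 54 ≡ 11, then 11·3 = 33. So 3^31 ≡ 33 (mod 43).
Hence φ⁻¹(3) = 33.

33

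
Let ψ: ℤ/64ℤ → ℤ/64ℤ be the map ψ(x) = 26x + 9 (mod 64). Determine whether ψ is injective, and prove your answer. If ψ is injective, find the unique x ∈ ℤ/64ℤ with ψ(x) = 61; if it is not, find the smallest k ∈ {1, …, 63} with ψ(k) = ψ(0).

By definition, injectivity means: for all x_1, x_2 in the domain, ψ(x_1) = ψ(x_2) implies x_1 = x_2.
We have gcd(26, 64) = 2 > 1. Taking x_1 = 0 and x_2 = 32: ψ(0) = 9 and ψ(32) = 26·32 + 9 = 841 ≡ 9 (mod 64).
So ψ(0) = ψ(32) while 0 ≠ 32, so ψ is not injective.
Since ψ is not injective, we find the least positive k with ψ(k) = ψ(0): this means 26k ≡ 0 (mod 64), i.e. 64 ∣ 26k. Since gcd(26, 64) = 2, dividing through by 2 this holds exactly when 32 ∣ 13k, and as gcd(13, 32) = 1, exactly when 32 ∣ k.
The smallest positive such k is 32.

32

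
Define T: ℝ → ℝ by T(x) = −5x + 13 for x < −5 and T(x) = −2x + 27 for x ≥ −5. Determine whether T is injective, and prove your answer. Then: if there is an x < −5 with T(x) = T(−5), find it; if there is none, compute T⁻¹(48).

Both pieces are strictly decreasing (slopes −5 and −2), so each is injective on its own interval.
The left piece maps (−∞, −5) onto (38, ∞); the right piece maps [−5, ∞) onto (−∞, 37].
These images are disjoint, so no value is attained by both pieces. Thus T is injective.
Because the two images are disjoint, no x < −5 has T(x) = T(−5), so we compute T⁻¹(48): 48 lies in (38, ∞), so solve −5x + 13 = 48: x = (48 − 13)/(−5) = −7.

-7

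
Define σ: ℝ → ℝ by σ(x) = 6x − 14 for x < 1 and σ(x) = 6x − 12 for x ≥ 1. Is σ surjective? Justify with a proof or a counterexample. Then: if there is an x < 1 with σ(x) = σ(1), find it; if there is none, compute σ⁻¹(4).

Both pieces are strictly increasing (slopes 6 and 6), so each is injective on its own interval.
The left piece maps (−∞, 1) onto (−∞, −8); the right piece maps [1, ∞) onto [−6, ∞).
The union (−∞, −8) ∪ [−6, ∞) omits the interval between −8 and −6; in particular −8 has no preimage. So σ is not surjective.
Because the two images are disjoint, no x < 1 has σ(x) = σ(1), so we compute σ⁻¹(4): 4 lies in [−6, ∞), so solve 6x − 12 = 4: x = (4 + 12)/6 = 8/3.

8/3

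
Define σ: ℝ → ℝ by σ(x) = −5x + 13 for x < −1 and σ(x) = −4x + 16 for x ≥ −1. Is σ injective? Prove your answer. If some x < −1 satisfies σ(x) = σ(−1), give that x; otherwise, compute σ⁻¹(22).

-7/5

Both pieces are strictly decreasing (slopes −5 and −4), so each is injective on its own interval.
The left piece maps (−∞, −1) onto (18, ∞); the right piece maps [−1, ∞) onto (−∞, 20].
These images overlap. In particular σ(−1) = 20 (right piece), and solving −5x + 13 = 20 on the left piece gives x = −7/5 < −1.
So σ(−7/5) = σ(−1) with −7/5 ≠ −1, and σ is not injective. This x = −7/5 is the requested value below −1.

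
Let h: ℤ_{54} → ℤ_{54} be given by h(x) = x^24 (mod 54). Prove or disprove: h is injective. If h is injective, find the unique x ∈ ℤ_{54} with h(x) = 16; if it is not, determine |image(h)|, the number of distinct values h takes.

h(0) = 0^24 = 0.
h(6): Repeated squaring mod 54: 6^1 ≡ 6, 6^2 ≡ 6² = 36, 6^4 ≡ 36² = 1296 ≡ 0, 6^8 ≡ 0² = 0, 6^16 ≡ 0² = 0. Since 24 = 16 + 8, 6^24 ≡ 0·0: 0·0 = 0. So 6^24 ≡ 0 (mod 54).
So h(0) = h(6) = 0 while 0 ≠ 6, thus h is not injective.
Since h is not injective, we determine |image(h)|. Computing x^24 mod 54 for each x (by repeated squaring, reducing mod 54 at every step), the values h(0), h(1), …, h(53) are: 0, 1, 10, 27, 46, 19, 0, 37, 28, 27, 28, 37, 0, 19, 46, 27, 10, 1, 0, 1, 10, 27, 46, 19, 0, 37, 28, 27, 28, 37, 0, 19, 46, 27, 10, 1, 0, 1, 10, 27, 46, 19, 0, 37, 28, 27, 28, 37, 0, 19, 46, 27, 10, 1.
The distinct values are {0, 1, 10, 19, 27, 28, 37, 46}; there are 8 of them.

8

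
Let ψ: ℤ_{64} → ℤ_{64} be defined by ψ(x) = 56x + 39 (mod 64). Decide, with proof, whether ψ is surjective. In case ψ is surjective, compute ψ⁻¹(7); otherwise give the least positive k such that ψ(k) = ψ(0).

Since gcd(56, 64) = 8, we have 56x ≡ 0 (mod 8) for all x, so ψ(x) ≡ 7 (mod 8).
But 0 ≢ 7 (mod 8), so 0 ∈ ℤ_{64} has no preimage. Therefore ψ is not surjective.
Since ψ is not surjective, we find the least positive k with ψ(k) = ψ(0): this means 56k ≡ 0 (mod 64), i.e. 64 ∣ 56k. Since gcd(56, 64) = 8, dividing through by 8 this holds exactly when 8 ∣ 7k, and as gcd(7, 8) = 1, exactly when 8 ∣ k.
The smallest positive such k is 8.

8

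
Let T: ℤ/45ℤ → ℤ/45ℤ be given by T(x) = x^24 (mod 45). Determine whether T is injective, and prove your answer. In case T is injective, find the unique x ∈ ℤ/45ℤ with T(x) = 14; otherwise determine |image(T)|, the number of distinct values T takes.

4

T(1) = 1^24 = 1.
T(2): Repeated squaring mod 45: 2^1 ≡ 2, 2^2 ≡ 2² = 4, 2^4 ≡ 4² = 16, 2^8 ≡ 16² = 256 ≡ 31, 2^16 ≡ 31² = 961 ≡ 16. Since 24 = 16 + 8, 2^24 ≡ 16·31: 16·31 = 496 ≡ 1. So 2^24 ≡ 1 (mod 45).
So T(1) = T(2) = 1 while 1 ≠ 2, thus T is not injective.
Since T is not injective, we determine |image(T)|. Computing x^24 mod 45 for each x (by repeated squaring, reducing mod 45 at every step), the values T(0), T(1), …, T(44) are: 0, 1, 1, 36, 1, 10, 36, 1, 1, 36, 10, 1, 36, 1, 1, 0, 1, 1, 36, 1, 10, 36, 1, 1, 36, 10, 1, 36, 1, 1, 0, 1, 1, 36, 1, 10, 36, 1, 1, 36, 10, 1, 36, 1, 1.
The distinct values are {0, 1, 10, 36}; there are 4 of them.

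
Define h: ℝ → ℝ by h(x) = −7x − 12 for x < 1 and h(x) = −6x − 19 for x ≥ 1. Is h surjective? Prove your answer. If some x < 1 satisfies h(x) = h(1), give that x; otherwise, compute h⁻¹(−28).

Both pieces are strictly decreasing (slopes −7 and −6), so each is injective on its own interval.
The left piece maps (−∞, 1) onto (−19, ∞); the right piece maps [1, ∞) onto (−∞, −25].
The union (−19, ∞) ∪ (−∞, −25] omits the interval between −19 and −25; in particular −19 has no preimage. So h is not surjective.
Because the two images are disjoint, no x < 1 has h(x) = h(1), so we compute h⁻¹(−28): −28 lies in (−∞, −25], so solve −6x − 19 = −28: x = (−28 + 19)/(−6) = 3/2.

3/2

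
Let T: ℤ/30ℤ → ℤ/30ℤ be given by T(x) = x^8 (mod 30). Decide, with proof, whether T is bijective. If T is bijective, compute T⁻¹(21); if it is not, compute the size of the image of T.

8

T(2): Repeated squaring mod 30: 2^1 ≡ 2, 2^2 ≡ 2² = 4, 2^4 ≡ 4² = 16, 2^8 ≡ 16² = 256 ≡ 16. So 2^8 ≡ 16 (mod 30).
T(4): Repeated squaring mod 30: 4^1 ≡ 4, 4^2 ≡ 4² = 16, 4^4 ≡ 16² = 256 ≡ 16, 4^8 ≡ 16² = 256 ≡ 16. So 4^8 ≡ 16 (mod 30).
So T(2) = T(4) = 16 while 2 ≠ 4, so T is not injective, hence not bijective.
Since T is not bijective, we determine |image(T)|. Computing x^8 mod 30 for each x (by repeated squaring, reducing mod 30 at every step), the values T(0), T(1), …, T(29) are: 0, 1, 16, 21, 16, 25, 6, 1, 16, 21, 10, 1, 6, 1, 16, 15, 16, 1, 6, 1, 10, 21, 16, 1, 6, 25, 16, 21, 16, 1.
The distinct values are {0, 1, 6, 10, 15, 16, 21, 25}; there are 8 of them.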